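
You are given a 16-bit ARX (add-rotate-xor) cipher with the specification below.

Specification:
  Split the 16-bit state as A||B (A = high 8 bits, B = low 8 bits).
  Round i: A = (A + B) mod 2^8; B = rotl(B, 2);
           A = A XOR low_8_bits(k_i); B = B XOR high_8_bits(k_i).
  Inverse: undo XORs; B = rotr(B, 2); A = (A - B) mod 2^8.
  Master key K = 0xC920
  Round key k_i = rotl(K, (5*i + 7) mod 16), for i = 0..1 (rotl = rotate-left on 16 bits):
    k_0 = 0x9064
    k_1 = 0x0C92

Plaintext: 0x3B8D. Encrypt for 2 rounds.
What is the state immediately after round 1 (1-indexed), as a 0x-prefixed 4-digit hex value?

0xACA6

s_0 = plaintext = 0x3B8D
s_1 = Round(s_0, k_0) = 0xACA6
s_2 = Round(s_1, k_1) = 0xC096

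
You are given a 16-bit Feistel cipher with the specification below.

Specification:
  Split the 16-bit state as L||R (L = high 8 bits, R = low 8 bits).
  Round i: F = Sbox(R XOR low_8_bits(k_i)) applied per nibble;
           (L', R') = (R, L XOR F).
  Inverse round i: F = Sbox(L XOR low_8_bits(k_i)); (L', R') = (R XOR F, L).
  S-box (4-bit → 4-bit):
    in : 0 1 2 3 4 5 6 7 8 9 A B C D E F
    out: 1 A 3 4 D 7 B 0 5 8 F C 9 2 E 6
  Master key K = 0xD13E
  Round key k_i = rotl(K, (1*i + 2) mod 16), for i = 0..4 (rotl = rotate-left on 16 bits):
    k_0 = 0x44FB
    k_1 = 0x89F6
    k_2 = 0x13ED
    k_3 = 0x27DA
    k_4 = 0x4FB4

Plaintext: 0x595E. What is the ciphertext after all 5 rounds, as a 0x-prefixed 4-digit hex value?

0xCD3D

s_0 = plaintext = 0x595E
s_1 = Round(s_0, k_0) = 0x5EAE
s_2 = Round(s_1, k_1) = 0xAE2B
s_3 = Round(s_2, k_2) = 0x2B35
s_4 = Round(s_3, k_3) = 0x35CD
s_5 = Round(s_4, k_4) = 0xCD3D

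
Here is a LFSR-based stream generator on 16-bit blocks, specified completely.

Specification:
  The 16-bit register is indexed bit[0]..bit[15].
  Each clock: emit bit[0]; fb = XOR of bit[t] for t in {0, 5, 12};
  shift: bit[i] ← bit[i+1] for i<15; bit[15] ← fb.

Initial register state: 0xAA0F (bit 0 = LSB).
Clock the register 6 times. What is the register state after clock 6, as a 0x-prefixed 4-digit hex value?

reg_0 = 0xAA0F
clock 1: out=1, reg = 0xD507
clock 2: out=1, reg = 0x6A83
clock 3: out=1, reg = 0xB541
clock 4: out=1, reg = 0x5AA0
clock 5: out=0, reg = 0x2D50
clock 6: out=0, reg = 0x16A8

0x16A8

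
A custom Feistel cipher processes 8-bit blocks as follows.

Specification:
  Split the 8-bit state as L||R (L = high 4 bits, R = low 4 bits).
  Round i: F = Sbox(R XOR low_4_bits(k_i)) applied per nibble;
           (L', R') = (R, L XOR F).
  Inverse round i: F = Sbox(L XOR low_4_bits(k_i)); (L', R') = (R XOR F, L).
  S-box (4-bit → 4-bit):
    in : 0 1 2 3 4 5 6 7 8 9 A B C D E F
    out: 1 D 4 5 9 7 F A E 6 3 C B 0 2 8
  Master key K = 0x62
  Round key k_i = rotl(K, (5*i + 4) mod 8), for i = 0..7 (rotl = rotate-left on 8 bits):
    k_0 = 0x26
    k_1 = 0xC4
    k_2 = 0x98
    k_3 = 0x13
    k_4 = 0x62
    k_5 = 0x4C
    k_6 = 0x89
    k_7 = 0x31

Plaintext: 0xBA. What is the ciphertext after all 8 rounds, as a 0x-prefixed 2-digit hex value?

s_0 = plaintext = 0xBA
s_1 = Round(s_0, k_0) = 0xA0
s_2 = Round(s_1, k_1) = 0x03
s_3 = Round(s_2, k_2) = 0x3C
s_4 = Round(s_3, k_3) = 0xCB
s_5 = Round(s_4, k_4) = 0xBA
s_6 = Round(s_5, k_5) = 0xA4
s_7 = Round(s_6, k_6) = 0x4A
s_8 = Round(s_7, k_7) = 0xA8

0xA8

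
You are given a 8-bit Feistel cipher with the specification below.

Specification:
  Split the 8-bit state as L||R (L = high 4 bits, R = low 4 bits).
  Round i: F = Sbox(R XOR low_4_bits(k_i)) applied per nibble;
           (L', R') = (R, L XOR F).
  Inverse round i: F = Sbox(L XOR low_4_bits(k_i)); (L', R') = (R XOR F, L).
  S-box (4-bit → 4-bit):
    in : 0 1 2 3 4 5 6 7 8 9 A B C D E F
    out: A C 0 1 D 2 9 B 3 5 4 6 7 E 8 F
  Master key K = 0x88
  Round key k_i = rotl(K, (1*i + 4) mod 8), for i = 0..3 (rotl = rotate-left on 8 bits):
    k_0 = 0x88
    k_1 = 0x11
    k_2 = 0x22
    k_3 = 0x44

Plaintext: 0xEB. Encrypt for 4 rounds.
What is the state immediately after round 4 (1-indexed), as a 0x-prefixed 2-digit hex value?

s_0 = plaintext = 0xEB
s_1 = Round(s_0, k_0) = 0xBF
s_2 = Round(s_1, k_1) = 0xF3
s_3 = Round(s_2, k_2) = 0x33
s_4 = Round(s_3, k_3) = 0x38

0x38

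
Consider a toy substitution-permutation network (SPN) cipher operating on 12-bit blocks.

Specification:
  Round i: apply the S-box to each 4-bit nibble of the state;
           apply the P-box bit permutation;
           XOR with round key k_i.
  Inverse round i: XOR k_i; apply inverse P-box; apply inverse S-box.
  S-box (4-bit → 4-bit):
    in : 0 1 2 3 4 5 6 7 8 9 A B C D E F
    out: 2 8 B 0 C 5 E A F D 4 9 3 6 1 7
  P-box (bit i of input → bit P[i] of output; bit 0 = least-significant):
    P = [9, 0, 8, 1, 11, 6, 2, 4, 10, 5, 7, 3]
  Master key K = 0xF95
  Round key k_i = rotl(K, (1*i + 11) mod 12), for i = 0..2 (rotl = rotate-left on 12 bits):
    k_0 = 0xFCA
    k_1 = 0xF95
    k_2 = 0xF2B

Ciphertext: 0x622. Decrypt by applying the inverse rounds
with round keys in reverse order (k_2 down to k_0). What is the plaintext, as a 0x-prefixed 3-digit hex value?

0xFFA

s_0 = ciphertext = 0x622
s_1 = InvRound(s_0, k_2) = 0x1ED
s_2 = InvRound(s_1, k_1) = 0x22E
s_3 = InvRound(s_2, k_0) = 0xFFA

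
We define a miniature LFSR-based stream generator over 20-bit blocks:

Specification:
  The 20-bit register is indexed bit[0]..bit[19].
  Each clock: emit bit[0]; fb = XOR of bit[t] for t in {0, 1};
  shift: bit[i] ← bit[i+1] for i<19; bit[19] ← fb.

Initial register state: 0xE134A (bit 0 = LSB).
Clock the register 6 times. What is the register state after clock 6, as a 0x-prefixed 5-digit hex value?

0xBF84D

reg_0 = 0xE134A
clock 1: out=0, reg = 0xF09A5
clock 2: out=1, reg = 0xF84D2
clock 3: out=0, reg = 0xFC269
clock 4: out=1, reg = 0xFE134
clock 5: out=0, reg = 0x7F09A
clock 6: out=0, reg = 0xBF84D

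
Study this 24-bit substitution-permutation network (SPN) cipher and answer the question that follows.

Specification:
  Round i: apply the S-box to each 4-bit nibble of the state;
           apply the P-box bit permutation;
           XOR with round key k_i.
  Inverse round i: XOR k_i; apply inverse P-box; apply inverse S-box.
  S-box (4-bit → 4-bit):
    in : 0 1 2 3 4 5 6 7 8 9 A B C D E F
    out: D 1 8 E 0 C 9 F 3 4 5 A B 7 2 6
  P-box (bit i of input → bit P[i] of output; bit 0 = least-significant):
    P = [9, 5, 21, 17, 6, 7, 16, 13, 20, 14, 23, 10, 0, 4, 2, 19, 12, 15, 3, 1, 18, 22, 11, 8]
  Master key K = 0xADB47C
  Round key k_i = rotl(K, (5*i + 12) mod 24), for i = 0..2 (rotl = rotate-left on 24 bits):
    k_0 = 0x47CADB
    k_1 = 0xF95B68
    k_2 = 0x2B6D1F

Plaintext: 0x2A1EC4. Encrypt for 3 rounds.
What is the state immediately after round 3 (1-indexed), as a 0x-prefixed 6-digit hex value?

0xE88584

s_0 = plaintext = 0x2A1EC4
s_1 = Round(s_0, k_0) = 0x47BB12
s_2 = Round(s_1, k_1) = 0xF38F32
s_3 = Round(s_2, k_2) = 0xE88584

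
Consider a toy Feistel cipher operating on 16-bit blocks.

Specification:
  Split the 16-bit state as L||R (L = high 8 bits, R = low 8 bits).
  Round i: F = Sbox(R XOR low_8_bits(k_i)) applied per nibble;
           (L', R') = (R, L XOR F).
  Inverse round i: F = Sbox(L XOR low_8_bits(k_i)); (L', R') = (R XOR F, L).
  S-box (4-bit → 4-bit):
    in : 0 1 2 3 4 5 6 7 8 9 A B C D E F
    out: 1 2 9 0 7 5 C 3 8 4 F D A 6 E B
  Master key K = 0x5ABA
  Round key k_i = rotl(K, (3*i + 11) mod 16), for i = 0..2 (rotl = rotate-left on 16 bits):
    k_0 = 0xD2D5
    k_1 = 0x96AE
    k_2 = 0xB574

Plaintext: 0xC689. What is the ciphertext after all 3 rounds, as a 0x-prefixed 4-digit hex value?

0x802B

s_0 = plaintext = 0xC689
s_1 = Round(s_0, k_0) = 0x899C
s_2 = Round(s_1, k_1) = 0x9C80
s_3 = Round(s_2, k_2) = 0x802B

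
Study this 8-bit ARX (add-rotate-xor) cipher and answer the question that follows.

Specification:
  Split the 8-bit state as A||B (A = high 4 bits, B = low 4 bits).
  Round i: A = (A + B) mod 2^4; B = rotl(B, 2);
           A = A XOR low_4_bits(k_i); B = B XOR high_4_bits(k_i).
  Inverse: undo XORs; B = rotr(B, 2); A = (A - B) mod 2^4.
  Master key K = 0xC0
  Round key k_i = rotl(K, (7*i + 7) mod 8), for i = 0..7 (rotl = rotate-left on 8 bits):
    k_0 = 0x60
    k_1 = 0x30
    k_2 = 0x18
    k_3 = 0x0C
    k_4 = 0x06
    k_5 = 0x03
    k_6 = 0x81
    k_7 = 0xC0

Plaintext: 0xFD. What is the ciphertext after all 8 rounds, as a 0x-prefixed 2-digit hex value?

0x4D

s_0 = plaintext = 0xFD
s_1 = Round(s_0, k_0) = 0xC1
s_2 = Round(s_1, k_1) = 0xD7
s_3 = Round(s_2, k_2) = 0xCC
s_4 = Round(s_3, k_3) = 0x43
s_5 = Round(s_4, k_4) = 0x1C
s_6 = Round(s_5, k_5) = 0xE3
s_7 = Round(s_6, k_6) = 0x04
s_8 = Round(s_7, k_7) = 0x4D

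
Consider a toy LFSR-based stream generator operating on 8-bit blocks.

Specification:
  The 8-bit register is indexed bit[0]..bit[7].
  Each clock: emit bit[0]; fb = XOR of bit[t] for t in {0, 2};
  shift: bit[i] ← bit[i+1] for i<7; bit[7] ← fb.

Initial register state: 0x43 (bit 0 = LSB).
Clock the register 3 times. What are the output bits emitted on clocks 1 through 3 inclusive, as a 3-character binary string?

reg_0 = 0x43
clock 1: out=1, reg = 0xA1
clock 2: out=1, reg = 0xD0
clock 3: out=0, reg = 0x68

110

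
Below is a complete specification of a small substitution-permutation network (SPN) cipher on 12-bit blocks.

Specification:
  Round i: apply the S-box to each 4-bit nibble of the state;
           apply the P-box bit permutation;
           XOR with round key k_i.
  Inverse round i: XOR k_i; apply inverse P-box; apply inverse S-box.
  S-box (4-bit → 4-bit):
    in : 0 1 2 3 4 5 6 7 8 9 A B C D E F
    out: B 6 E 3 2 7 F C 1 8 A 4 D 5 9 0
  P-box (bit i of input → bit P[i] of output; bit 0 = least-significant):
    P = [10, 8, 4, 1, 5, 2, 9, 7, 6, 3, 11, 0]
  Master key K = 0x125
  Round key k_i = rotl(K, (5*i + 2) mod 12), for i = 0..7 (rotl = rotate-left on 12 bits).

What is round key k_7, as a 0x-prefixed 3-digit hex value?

K = 0x125
k_0 = rotl(K, (5*0+2) mod 12) = rotl(K, 2) = 0x494
k_1 = rotl(K, (5*1+2) mod 12) = rotl(K, 7) = 0x289
k_2 = rotl(K, (5*2+2) mod 12) = rotl(K, 0) = 0x125
k_3 = rotl(K, (5*3+2) mod 12) = rotl(K, 5) = 0x4A2
k_4 = rotl(K, (5*4+2) mod 12) = rotl(K, 10) = 0x449
k_5 = rotl(K, (5*5+2) mod 12) = rotl(K, 3) = 0x928
k_6 = rotl(K, (5*6+2) mod 12) = rotl(K, 8) = 0x512
k_7 = rotl(K, (5*7+2) mod 12) = rotl(K, 1) = 0x24A

0x24A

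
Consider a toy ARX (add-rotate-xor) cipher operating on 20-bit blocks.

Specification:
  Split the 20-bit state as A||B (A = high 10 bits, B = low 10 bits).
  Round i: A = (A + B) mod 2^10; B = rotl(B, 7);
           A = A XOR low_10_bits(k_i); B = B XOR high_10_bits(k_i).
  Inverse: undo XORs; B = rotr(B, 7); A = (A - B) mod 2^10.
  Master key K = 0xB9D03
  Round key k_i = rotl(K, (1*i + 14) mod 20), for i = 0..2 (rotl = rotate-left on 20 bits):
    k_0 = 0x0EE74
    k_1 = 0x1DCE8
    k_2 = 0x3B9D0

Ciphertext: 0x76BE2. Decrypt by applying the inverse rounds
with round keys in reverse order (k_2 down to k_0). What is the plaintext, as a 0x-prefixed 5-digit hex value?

s_0 = ciphertext = 0x76BE2
s_1 = InvRound(s_0, k_2) = 0xE9066
s_2 = InvRound(s_1, k_1) = 0xB1088
s_3 = InvRound(s_2, k_0) = 0xC5D99

0xC5D99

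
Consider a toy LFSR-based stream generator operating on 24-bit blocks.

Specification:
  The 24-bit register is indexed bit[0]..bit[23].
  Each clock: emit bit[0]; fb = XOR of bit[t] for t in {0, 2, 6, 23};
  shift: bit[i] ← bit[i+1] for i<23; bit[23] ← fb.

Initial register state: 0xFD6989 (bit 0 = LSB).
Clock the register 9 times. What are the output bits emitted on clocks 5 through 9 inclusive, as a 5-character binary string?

00011

reg_0 = 0xFD6989
clock 1: out=1, reg = 0x7EB4C4
clock 2: out=0, reg = 0x3F5A62
clock 3: out=0, reg = 0x9FAD31
clock 4: out=1, reg = 0x4FD698
clock 5: out=0, reg = 0x27EB4C
clock 6: out=0, reg = 0x13F5A6
clock 7: out=0, reg = 0x89FAD3
clock 8: out=1, reg = 0xC4FD69
clock 9: out=1, reg = 0xE27EB4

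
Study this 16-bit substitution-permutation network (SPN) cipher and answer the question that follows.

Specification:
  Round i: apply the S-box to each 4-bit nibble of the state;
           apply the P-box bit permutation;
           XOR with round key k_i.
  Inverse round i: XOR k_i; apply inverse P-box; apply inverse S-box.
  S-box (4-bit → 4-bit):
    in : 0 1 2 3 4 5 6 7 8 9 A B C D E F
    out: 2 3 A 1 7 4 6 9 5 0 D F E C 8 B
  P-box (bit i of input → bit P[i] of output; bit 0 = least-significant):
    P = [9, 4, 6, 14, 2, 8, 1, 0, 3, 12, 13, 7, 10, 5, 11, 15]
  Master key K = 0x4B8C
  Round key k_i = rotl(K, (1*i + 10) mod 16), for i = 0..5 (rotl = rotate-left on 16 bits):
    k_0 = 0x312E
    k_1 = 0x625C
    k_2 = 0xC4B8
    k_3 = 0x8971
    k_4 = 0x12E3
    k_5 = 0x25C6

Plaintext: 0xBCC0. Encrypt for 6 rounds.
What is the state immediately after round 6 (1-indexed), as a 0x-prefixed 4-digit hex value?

s_0 = plaintext = 0xBCC0
s_1 = Round(s_0, k_0) = 0x8C9D
s_2 = Round(s_1, k_1) = 0x1E9C
s_3 = Round(s_2, k_2) = 0x8048
s_4 = Round(s_3, k_3) = 0x9637
s_5 = Round(s_4, k_4) = 0x60E7
s_6 = Round(s_5, k_5) = 0x7FE7

0x7FE7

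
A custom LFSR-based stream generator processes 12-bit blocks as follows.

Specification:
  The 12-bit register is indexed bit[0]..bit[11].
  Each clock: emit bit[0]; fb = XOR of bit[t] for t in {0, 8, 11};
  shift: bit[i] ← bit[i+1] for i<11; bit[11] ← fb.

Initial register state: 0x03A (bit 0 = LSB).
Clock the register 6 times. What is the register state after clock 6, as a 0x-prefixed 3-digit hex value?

reg_0 = 0x03A
clock 1: out=0, reg = 0x01D
clock 2: out=1, reg = 0x80E
clock 3: out=0, reg = 0xC07
clock 4: out=1, reg = 0x603
clock 5: out=1, reg = 0xB01
clock 6: out=1, reg = 0xD80

0xD80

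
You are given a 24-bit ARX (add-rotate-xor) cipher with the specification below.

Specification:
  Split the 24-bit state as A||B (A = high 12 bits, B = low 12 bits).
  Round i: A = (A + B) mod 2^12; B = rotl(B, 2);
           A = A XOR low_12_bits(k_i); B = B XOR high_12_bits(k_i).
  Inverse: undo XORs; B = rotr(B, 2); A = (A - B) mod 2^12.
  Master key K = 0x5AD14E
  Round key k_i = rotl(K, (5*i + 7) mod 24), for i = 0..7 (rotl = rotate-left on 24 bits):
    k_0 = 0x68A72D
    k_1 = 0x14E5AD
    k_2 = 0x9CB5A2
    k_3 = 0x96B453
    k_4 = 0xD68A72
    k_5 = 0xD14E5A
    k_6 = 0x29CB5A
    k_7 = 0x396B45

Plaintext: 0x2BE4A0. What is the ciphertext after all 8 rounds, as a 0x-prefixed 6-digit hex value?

s_0 = plaintext = 0x2BE4A0
s_1 = Round(s_0, k_0) = 0x07340B
s_2 = Round(s_1, k_1) = 0x1D3163
s_3 = Round(s_2, k_2) = 0x694C47
s_4 = Round(s_3, k_3) = 0x688874
s_5 = Round(s_4, k_4) = 0x48ECBA
s_6 = Round(s_5, k_5) = 0xF12FFF
s_7 = Round(s_6, k_6) = 0x44BD63
s_8 = Round(s_7, k_7) = 0xAEB619

0xAEB619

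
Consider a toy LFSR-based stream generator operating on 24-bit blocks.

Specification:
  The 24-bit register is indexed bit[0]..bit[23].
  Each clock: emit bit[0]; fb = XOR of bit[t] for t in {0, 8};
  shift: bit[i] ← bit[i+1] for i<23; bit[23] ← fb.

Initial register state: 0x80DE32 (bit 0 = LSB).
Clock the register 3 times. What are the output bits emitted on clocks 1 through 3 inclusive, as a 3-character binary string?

reg_0 = 0x80DE32
clock 1: out=0, reg = 0x406F19
clock 2: out=1, reg = 0x20378C
clock 3: out=0, reg = 0x901BC6

010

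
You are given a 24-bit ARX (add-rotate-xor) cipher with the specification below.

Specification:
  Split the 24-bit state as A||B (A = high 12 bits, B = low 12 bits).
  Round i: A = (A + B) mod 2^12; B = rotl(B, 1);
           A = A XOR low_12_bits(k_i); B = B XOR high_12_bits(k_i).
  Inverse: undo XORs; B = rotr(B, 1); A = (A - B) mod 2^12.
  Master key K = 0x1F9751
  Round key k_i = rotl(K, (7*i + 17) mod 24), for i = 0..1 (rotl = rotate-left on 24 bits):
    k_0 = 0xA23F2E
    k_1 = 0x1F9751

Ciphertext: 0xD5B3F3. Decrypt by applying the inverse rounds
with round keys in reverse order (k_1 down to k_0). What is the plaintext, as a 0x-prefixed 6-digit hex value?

s_0 = ciphertext = 0xD5B3F3
s_1 = InvRound(s_0, k_1) = 0x905105
s_2 = InvRound(s_1, k_0) = 0x098593

0x098593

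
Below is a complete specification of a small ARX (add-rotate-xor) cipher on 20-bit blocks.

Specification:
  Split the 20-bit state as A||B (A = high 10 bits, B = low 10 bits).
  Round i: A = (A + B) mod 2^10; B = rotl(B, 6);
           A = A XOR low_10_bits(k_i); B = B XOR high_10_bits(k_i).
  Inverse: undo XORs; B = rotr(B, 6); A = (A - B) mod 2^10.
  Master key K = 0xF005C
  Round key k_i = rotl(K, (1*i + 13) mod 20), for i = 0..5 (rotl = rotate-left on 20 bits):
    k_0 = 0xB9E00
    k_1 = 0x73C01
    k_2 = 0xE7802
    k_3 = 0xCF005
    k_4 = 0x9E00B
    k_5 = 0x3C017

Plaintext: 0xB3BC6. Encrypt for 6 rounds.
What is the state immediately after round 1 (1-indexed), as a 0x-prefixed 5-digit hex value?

0x2535B

s_0 = plaintext = 0xB3BC6
s_1 = Round(s_0, k_0) = 0x2535B
s_2 = Round(s_1, k_1) = 0xFBB3A
s_3 = Round(s_2, k_2) = 0xCA92D
s_4 = Round(s_3, k_3) = 0x1486E
s_5 = Round(s_4, k_4) = 0x32DFE
s_6 = Round(s_5, k_5) = 0xB7B6F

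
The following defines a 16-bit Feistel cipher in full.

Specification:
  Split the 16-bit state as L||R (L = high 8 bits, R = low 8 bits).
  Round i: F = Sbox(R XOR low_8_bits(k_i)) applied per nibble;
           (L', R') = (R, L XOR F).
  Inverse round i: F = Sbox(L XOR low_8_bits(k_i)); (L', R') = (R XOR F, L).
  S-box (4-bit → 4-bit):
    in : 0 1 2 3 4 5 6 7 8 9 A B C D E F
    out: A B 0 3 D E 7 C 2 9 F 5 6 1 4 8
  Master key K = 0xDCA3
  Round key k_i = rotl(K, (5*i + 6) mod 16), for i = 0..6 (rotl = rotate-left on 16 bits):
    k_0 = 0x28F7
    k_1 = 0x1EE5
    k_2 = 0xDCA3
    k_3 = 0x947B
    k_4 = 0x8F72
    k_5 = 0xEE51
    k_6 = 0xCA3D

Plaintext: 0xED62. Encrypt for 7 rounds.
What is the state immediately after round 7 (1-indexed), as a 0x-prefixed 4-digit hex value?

0x4C37

s_0 = plaintext = 0xED62
s_1 = Round(s_0, k_0) = 0x6273
s_2 = Round(s_1, k_1) = 0x73F5
s_3 = Round(s_2, k_2) = 0xF594
s_4 = Round(s_3, k_3) = 0x94BD
s_5 = Round(s_4, k_4) = 0xBDFC
s_6 = Round(s_5, k_5) = 0xFC4C
s_7 = Round(s_6, k_6) = 0x4C37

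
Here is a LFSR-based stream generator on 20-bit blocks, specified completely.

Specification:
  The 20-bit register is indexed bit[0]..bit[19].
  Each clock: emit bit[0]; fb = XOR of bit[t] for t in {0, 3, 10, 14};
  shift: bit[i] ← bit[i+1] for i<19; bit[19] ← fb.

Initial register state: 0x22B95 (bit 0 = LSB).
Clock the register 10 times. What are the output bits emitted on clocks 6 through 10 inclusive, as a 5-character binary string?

reg_0 = 0x22B95
clock 1: out=1, reg = 0x915CA
clock 2: out=0, reg = 0x48AE5
clock 3: out=1, reg = 0xA4572
clock 4: out=0, reg = 0x522B9
clock 5: out=1, reg = 0x2915C
clock 6: out=0, reg = 0x948AE
clock 7: out=0, reg = 0x4A457
clock 8: out=1, reg = 0x2522B
clock 9: out=1, reg = 0x92915
clock 10: out=1, reg = 0xC948A

00111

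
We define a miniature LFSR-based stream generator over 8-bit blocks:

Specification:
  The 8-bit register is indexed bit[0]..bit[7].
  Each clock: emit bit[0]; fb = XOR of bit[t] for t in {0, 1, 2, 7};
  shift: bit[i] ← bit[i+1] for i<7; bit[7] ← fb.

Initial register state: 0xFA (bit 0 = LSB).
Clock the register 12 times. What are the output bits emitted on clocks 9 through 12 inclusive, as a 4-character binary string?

0001

reg_0 = 0xFA
clock 1: out=0, reg = 0x7D
clock 2: out=1, reg = 0x3E
clock 3: out=0, reg = 0x1F
clock 4: out=1, reg = 0x8F
clock 5: out=1, reg = 0x47
clock 6: out=1, reg = 0xA3
clock 7: out=1, reg = 0xD1
clock 8: out=1, reg = 0x68
clock 9: out=0, reg = 0x34
clock 10: out=0, reg = 0x9A
clock 11: out=0, reg = 0x4D
clock 12: out=1, reg = 0x26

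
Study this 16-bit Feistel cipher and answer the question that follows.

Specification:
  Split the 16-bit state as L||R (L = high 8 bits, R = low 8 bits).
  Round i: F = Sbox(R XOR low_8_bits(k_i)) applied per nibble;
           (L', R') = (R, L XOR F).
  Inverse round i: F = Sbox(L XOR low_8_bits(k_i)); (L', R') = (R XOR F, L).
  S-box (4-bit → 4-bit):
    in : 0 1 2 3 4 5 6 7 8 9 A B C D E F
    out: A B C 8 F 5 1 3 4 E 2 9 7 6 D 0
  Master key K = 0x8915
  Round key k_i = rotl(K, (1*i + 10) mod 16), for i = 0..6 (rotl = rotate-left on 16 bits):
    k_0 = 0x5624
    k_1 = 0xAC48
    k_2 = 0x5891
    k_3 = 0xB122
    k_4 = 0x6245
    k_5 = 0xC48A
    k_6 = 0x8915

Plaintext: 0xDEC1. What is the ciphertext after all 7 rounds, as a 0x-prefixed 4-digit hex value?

s_0 = plaintext = 0xDEC1
s_1 = Round(s_0, k_0) = 0xC10B
s_2 = Round(s_1, k_1) = 0x0B39
s_3 = Round(s_2, k_2) = 0x392F
s_4 = Round(s_3, k_3) = 0x2F9F
s_5 = Round(s_4, k_4) = 0x9F4D
s_6 = Round(s_5, k_5) = 0x4DEC
s_7 = Round(s_6, k_6) = 0xEC43

0xEC43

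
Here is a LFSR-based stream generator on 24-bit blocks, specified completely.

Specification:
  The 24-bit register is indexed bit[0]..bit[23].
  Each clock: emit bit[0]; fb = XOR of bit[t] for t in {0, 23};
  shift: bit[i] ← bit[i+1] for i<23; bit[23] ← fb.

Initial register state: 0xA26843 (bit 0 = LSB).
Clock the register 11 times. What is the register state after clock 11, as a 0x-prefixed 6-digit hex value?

reg_0 = 0xA26843
clock 1: out=1, reg = 0x513421
clock 2: out=1, reg = 0xA89A10
clock 3: out=0, reg = 0xD44D08
clock 4: out=0, reg = 0xEA2684
clock 5: out=0, reg = 0xF51342
clock 6: out=0, reg = 0xFA89A1
clock 7: out=1, reg = 0x7D44D0
clock 8: out=0, reg = 0x3EA268
clock 9: out=0, reg = 0x1F5134
clock 10: out=0, reg = 0x0FA89A
clock 11: out=0, reg = 0x07D44D

0x07D44D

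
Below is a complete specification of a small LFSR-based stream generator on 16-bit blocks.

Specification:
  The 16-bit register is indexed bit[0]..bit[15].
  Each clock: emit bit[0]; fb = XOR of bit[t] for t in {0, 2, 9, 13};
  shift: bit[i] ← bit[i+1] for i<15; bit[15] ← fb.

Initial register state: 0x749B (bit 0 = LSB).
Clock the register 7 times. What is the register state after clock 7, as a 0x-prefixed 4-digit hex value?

0x48E9

reg_0 = 0x749B
clock 1: out=1, reg = 0x3A4D
clock 2: out=1, reg = 0x1D26
clock 3: out=0, reg = 0x8E93
clock 4: out=1, reg = 0x4749
clock 5: out=1, reg = 0x23A4
clock 6: out=0, reg = 0x91D2
clock 7: out=0, reg = 0x48E9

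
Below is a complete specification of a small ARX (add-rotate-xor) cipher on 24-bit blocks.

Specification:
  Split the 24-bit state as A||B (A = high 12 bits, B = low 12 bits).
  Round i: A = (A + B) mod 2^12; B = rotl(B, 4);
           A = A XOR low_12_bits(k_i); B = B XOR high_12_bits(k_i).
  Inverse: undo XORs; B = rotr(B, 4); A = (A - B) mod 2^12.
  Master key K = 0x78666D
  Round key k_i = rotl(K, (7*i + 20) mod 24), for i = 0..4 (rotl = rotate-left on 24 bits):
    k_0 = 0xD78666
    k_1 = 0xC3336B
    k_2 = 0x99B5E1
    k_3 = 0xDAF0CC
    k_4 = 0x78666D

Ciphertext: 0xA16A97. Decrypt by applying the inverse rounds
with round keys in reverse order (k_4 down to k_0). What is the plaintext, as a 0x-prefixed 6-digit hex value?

s_0 = ciphertext = 0xA16A97
s_1 = InvRound(s_0, k_4) = 0xAAA1D1
s_2 = InvRound(s_1, k_3) = 0xB9FEC7
s_3 = InvRound(s_2, k_2) = 0x209C75
s_4 = InvRound(s_3, k_1) = 0xB5E604
s_5 = InvRound(s_4, k_0) = 0x081CB7

0x081CB7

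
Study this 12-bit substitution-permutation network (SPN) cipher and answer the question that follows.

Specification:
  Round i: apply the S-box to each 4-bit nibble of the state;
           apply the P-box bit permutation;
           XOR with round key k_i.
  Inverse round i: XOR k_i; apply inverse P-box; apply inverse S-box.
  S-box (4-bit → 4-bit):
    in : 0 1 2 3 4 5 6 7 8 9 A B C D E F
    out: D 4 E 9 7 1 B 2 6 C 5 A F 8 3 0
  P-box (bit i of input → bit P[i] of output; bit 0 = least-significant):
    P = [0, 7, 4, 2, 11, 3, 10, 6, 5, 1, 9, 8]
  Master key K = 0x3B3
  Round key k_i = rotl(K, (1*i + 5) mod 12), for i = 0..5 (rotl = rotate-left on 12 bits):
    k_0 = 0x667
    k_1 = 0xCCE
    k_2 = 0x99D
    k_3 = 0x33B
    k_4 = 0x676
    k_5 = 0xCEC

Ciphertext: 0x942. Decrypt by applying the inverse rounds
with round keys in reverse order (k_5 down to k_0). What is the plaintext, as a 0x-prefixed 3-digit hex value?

s_0 = ciphertext = 0x942
s_1 = InvRound(s_0, k_5) = 0x68B
s_2 = InvRound(s_1, k_4) = 0x5BC
s_3 = InvRound(s_2, k_3) = 0x816
s_4 = InvRound(s_3, k_2) = 0xB7E
s_5 = InvRound(s_4, k_1) = 0x018
s_6 = InvRound(s_5, k_0) = 0x420

0x420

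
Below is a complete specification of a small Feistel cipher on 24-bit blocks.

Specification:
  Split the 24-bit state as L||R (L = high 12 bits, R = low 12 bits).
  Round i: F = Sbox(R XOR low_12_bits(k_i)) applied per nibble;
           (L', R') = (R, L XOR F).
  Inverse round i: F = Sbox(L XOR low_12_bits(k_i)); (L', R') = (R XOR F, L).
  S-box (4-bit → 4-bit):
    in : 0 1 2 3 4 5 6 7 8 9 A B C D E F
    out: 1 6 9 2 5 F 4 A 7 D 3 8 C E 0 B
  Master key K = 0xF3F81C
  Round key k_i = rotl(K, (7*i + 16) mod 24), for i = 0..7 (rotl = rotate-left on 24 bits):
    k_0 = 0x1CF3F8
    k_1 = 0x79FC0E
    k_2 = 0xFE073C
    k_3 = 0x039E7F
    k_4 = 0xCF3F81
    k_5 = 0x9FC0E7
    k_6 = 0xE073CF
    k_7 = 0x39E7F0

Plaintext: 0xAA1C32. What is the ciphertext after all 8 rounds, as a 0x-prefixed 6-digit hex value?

0xF03D92

s_0 = plaintext = 0xAA1C32
s_1 = Round(s_0, k_0) = 0xC32162
s_2 = Round(s_1, k_1) = 0x16227E
s_3 = Round(s_2, k_2) = 0x27EE3B
s_4 = Round(s_3, k_3) = 0xE3B32B
s_5 = Round(s_4, k_4) = 0x32B208
s_6 = Round(s_5, k_5) = 0x208A20
s_7 = Round(s_6, k_6) = 0xA20F03
s_8 = Round(s_7, k_7) = 0xF03D92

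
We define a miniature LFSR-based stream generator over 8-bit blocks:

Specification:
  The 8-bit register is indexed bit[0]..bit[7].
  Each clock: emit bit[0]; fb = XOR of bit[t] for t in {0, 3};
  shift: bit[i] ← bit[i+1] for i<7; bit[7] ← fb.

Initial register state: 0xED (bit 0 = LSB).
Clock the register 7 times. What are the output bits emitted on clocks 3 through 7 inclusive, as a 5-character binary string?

reg_0 = 0xED
clock 1: out=1, reg = 0x76
clock 2: out=0, reg = 0x3B
clock 3: out=1, reg = 0x1D
clock 4: out=1, reg = 0x0E
clock 5: out=0, reg = 0x87
clock 6: out=1, reg = 0xC3
clock 7: out=1, reg = 0xE1

11011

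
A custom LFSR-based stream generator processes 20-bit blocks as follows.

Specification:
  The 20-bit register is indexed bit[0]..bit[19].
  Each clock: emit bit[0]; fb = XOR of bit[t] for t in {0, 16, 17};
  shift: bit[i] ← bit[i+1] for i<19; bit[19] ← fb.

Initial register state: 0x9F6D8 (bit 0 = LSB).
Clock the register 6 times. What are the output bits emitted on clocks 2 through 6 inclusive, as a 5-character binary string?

00110

reg_0 = 0x9F6D8
clock 1: out=0, reg = 0xCFB6C
clock 2: out=0, reg = 0x67DB6
clock 3: out=0, reg = 0xB3EDB
clock 4: out=1, reg = 0xD9F6D
clock 5: out=1, reg = 0x6CFB6
clock 6: out=0, reg = 0xB67DB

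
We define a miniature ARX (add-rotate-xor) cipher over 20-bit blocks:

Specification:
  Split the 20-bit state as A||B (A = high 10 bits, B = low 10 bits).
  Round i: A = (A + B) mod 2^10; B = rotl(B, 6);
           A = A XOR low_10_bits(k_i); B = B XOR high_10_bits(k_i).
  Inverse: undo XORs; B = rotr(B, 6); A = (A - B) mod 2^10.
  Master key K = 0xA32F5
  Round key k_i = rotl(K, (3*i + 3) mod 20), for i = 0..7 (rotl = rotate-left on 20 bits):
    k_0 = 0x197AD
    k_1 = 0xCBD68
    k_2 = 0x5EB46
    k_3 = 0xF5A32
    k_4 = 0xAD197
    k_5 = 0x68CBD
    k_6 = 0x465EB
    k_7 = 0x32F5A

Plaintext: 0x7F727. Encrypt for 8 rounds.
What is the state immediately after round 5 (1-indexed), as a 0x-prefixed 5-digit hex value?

s_0 = plaintext = 0x7F727
s_1 = Round(s_0, k_0) = 0xA2597
s_2 = Round(s_1, k_1) = 0x522F6
s_3 = Round(s_2, k_2) = 0xDE0D5
s_4 = Round(s_3, k_3) = 0x9FE9B
s_5 = Round(s_4, k_4) = 0x2345D
s_6 = Round(s_5, k_5) = 0x15EE6
s_7 = Round(s_6, k_6) = 0xB58B7
s_8 = Round(s_7, k_7) = 0x35D00

0x2345D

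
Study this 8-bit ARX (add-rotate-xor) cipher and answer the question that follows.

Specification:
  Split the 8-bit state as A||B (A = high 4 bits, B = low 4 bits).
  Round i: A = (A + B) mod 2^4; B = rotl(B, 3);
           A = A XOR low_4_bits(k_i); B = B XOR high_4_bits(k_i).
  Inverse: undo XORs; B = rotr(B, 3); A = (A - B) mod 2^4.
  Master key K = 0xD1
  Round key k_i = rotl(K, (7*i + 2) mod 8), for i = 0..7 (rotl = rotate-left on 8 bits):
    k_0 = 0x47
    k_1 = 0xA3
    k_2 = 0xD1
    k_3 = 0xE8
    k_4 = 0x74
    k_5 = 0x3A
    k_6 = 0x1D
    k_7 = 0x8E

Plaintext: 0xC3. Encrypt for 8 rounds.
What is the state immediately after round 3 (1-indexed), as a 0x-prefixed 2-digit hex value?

s_0 = plaintext = 0xC3
s_1 = Round(s_0, k_0) = 0x8D
s_2 = Round(s_1, k_1) = 0x64
s_3 = Round(s_2, k_2) = 0xBF
s_4 = Round(s_3, k_3) = 0x21
s_5 = Round(s_4, k_4) = 0x7F
s_6 = Round(s_5, k_5) = 0xCC
s_7 = Round(s_6, k_6) = 0x57
s_8 = Round(s_7, k_7) = 0x23

0xBF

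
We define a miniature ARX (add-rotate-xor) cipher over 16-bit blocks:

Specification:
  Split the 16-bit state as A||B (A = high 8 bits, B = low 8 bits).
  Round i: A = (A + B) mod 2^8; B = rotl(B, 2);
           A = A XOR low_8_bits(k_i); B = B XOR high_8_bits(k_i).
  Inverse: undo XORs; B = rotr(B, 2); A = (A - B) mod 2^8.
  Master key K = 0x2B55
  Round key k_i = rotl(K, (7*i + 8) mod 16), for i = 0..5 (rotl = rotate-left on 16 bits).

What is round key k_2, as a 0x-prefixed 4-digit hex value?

0xD54A

K = 0x2B55
k_0 = rotl(K, (7*0+8) mod 16) = rotl(K, 8) = 0x552B
k_1 = rotl(K, (7*1+8) mod 16) = rotl(K, 15) = 0x95AA
k_2 = rotl(K, (7*2+8) mod 16) = rotl(K, 6) = 0xD54A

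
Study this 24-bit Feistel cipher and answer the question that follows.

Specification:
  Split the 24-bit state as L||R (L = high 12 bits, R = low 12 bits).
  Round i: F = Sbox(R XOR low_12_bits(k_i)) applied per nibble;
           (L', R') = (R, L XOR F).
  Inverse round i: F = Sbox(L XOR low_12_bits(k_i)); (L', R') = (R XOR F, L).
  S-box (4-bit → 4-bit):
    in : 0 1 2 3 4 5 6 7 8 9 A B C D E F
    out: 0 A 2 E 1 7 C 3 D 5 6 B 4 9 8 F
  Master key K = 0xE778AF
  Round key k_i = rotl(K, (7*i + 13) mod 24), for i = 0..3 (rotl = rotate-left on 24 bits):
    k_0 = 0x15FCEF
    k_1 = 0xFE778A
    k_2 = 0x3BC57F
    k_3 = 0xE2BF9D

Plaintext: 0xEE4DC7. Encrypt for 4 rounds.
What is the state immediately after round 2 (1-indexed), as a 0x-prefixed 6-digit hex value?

0x4C93D9

s_0 = plaintext = 0xEE4DC7
s_1 = Round(s_0, k_0) = 0xDC74C9
s_2 = Round(s_1, k_1) = 0x4C93D9
s_3 = Round(s_2, k_2) = 0x3D98A5
s_4 = Round(s_3, k_3) = 0x8A5034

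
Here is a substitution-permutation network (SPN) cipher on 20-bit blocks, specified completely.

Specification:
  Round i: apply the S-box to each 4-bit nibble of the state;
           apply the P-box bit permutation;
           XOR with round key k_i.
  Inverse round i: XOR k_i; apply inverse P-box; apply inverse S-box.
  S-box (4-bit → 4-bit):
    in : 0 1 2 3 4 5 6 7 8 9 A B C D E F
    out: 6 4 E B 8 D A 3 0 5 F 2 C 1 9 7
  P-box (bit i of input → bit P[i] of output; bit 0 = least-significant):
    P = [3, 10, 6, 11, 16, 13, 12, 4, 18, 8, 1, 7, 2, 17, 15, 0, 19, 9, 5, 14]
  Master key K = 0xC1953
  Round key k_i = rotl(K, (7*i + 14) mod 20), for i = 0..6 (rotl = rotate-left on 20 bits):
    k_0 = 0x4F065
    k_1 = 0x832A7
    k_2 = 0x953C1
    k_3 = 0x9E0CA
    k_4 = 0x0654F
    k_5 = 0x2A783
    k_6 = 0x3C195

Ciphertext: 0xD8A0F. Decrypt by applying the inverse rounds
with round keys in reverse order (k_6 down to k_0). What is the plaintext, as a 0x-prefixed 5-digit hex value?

s_0 = ciphertext = 0xD8A0F
s_1 = InvRound(s_0, k_6) = 0x3BA4E
s_2 = InvRound(s_1, k_5) = 0x8E69A
s_3 = InvRound(s_2, k_4) = 0x75641
s_4 = InvRound(s_3, k_3) = 0x72507
s_5 = InvRound(s_4, k_2) = 0x37500
s_6 = InvRound(s_5, k_1) = 0xA32DB
s_7 = InvRound(s_6, k_0) = 0xAF54D

0xAF54D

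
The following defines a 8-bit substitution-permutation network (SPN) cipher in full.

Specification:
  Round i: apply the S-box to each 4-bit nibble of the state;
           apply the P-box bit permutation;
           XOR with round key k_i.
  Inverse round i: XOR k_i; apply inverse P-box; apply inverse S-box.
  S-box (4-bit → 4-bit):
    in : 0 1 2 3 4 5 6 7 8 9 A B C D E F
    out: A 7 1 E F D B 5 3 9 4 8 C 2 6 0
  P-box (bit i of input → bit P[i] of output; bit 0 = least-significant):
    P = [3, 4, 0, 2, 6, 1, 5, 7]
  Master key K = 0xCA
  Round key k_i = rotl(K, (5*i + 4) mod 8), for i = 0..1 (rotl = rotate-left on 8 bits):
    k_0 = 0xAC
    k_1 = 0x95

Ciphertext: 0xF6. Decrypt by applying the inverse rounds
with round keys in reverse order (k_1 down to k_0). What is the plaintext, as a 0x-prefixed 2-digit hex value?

s_0 = ciphertext = 0xF6
s_1 = InvRound(s_0, k_1) = 0x1A
s_2 = InvRound(s_1, k_0) = 0x30

0x30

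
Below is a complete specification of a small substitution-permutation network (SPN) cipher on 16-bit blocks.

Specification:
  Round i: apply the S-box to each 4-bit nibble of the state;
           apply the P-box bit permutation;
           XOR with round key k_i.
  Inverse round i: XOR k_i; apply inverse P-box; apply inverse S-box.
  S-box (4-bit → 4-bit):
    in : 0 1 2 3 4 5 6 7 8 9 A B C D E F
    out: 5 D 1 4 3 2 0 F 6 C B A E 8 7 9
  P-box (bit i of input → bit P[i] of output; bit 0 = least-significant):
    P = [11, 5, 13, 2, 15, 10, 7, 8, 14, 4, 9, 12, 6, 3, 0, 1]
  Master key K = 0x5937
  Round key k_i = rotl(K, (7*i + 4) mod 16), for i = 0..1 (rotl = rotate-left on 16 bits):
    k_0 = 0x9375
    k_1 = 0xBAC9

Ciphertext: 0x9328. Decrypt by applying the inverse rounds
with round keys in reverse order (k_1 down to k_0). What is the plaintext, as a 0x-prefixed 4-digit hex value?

0x7D75

s_0 = ciphertext = 0x9328
s_1 = InvRound(s_0, k_1) = 0x069E
s_2 = InvRound(s_1, k_0) = 0x7D75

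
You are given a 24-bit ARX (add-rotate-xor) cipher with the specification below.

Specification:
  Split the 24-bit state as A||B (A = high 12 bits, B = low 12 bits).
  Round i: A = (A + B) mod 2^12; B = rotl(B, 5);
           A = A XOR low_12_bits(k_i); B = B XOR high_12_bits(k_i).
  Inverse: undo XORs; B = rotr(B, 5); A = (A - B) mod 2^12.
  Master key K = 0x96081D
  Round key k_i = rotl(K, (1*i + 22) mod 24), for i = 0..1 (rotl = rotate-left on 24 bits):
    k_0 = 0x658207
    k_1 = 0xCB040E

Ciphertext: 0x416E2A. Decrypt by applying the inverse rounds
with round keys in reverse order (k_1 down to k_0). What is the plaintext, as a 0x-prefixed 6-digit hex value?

0xAA965A

s_0 = ciphertext = 0x416E2A
s_1 = InvRound(s_0, k_1) = 0x304D14
s_2 = InvRound(s_1, k_0) = 0xAA965A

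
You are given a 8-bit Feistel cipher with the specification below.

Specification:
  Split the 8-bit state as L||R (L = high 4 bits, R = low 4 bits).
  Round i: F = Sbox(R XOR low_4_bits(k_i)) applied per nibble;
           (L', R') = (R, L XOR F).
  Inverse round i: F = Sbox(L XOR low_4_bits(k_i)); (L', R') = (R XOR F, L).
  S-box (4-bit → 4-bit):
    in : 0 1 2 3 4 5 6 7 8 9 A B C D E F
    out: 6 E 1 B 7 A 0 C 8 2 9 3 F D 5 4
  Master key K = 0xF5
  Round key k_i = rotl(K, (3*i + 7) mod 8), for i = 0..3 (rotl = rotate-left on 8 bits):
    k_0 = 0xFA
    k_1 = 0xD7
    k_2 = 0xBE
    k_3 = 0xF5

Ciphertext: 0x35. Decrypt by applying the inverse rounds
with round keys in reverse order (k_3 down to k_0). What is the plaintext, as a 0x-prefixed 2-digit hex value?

s_0 = ciphertext = 0x35
s_1 = InvRound(s_0, k_3) = 0x53
s_2 = InvRound(s_1, k_2) = 0x05
s_3 = InvRound(s_2, k_1) = 0x90
s_4 = InvRound(s_3, k_0) = 0xB9

0xB9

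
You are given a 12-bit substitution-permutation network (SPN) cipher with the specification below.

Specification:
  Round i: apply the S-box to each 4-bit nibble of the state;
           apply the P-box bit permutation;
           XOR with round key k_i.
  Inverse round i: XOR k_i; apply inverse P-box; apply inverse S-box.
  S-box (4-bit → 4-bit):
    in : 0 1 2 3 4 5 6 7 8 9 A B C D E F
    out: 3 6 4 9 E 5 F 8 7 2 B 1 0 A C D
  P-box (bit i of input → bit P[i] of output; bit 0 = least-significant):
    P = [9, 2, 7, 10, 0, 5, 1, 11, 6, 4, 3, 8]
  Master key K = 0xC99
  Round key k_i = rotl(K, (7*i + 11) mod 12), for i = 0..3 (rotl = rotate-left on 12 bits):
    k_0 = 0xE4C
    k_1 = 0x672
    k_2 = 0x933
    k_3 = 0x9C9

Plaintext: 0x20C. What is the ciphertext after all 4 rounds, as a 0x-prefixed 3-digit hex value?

s_0 = plaintext = 0x20C
s_1 = Round(s_0, k_0) = 0xE65
s_2 = Round(s_1, k_1) = 0xDD9
s_3 = Round(s_2, k_2) = 0x007
s_4 = Round(s_3, k_3) = 0xDB8

0xDB8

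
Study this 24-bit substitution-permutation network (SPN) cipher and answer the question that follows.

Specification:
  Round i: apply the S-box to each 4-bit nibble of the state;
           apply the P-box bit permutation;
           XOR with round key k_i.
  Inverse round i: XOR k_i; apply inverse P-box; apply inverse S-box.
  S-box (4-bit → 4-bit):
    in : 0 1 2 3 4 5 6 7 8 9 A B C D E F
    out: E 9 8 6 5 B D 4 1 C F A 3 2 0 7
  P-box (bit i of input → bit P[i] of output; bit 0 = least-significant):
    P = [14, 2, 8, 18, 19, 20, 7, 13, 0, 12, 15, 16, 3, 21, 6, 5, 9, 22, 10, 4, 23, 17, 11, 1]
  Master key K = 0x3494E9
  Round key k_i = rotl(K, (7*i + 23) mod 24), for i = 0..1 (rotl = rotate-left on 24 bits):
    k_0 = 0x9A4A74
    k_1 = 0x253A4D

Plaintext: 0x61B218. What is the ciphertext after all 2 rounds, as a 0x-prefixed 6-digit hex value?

s_0 = plaintext = 0x61B218
s_1 = Round(s_0, k_0) = 0x332046
s_2 = Round(s_1, k_1) = 0x6AE7ED

0x6AE7ED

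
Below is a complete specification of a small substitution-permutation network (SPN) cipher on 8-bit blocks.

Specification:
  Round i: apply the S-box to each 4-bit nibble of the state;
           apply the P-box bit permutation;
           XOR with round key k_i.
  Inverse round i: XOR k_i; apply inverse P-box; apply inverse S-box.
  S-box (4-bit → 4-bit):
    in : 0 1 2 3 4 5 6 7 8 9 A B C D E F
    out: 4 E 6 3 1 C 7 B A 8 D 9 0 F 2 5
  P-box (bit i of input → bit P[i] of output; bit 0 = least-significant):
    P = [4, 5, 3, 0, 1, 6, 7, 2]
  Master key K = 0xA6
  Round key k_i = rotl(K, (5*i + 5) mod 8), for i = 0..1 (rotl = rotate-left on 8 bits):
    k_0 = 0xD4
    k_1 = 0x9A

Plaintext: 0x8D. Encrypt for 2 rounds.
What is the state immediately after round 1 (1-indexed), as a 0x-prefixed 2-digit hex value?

s_0 = plaintext = 0x8D
s_1 = Round(s_0, k_0) = 0xA9
s_2 = Round(s_1, k_1) = 0x1D

0xA9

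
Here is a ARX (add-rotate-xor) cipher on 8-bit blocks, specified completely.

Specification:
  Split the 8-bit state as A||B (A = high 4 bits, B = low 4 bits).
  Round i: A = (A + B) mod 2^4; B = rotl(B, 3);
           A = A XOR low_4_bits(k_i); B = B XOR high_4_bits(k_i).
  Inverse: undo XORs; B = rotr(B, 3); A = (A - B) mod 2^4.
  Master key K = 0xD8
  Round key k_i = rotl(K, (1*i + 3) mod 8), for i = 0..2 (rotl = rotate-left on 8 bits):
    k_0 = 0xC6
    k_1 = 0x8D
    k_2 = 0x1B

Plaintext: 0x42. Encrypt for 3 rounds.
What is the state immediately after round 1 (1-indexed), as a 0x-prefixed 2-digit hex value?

s_0 = plaintext = 0x42
s_1 = Round(s_0, k_0) = 0x0D
s_2 = Round(s_1, k_1) = 0x06
s_3 = Round(s_2, k_2) = 0xD2

0x0D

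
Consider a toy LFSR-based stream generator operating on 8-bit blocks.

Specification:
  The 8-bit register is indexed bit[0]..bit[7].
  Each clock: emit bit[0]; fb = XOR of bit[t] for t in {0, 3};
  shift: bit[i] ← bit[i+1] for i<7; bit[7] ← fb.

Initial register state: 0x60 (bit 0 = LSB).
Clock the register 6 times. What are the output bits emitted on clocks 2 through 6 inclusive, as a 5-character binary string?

00001

reg_0 = 0x60
clock 1: out=0, reg = 0x30
clock 2: out=0, reg = 0x18
clock 3: out=0, reg = 0x8C
clock 4: out=0, reg = 0xC6
clock 5: out=0, reg = 0x63
clock 6: out=1, reg = 0xB1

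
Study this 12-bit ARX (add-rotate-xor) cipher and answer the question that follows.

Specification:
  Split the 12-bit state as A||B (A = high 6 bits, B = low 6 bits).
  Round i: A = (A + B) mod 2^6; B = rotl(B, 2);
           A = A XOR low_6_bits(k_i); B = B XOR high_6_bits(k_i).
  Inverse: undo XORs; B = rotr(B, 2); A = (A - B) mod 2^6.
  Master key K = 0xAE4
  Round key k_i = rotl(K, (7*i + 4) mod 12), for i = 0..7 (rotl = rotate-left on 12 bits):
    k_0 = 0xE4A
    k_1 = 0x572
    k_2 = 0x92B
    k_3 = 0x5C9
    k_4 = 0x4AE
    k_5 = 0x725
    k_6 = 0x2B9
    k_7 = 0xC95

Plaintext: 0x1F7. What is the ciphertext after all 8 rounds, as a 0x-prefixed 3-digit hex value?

0xF94

s_0 = plaintext = 0x1F7
s_1 = Round(s_0, k_0) = 0xD26
s_2 = Round(s_1, k_1) = 0xA0F
s_3 = Round(s_2, k_2) = 0x718
s_4 = Round(s_3, k_3) = 0xF76
s_5 = Round(s_4, k_4) = 0x749
s_6 = Round(s_5, k_5) = 0x0F8
s_7 = Round(s_6, k_6) = 0x0A9
s_8 = Round(s_7, k_7) = 0xF94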